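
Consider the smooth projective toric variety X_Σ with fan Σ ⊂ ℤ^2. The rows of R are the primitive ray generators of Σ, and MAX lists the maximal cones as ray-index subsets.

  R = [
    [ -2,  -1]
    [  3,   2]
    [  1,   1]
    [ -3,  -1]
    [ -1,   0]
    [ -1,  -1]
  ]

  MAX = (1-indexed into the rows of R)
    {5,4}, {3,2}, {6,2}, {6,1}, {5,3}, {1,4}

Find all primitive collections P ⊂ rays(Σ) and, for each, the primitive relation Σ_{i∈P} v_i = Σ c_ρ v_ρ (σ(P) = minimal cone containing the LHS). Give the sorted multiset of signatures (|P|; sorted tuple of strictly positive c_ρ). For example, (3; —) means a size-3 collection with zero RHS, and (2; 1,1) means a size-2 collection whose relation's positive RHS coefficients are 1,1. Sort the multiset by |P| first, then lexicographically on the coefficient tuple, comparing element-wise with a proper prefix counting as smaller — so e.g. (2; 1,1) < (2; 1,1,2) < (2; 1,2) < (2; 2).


9 minimal non-faces of Δ(Σ) (on 6 rays):

  P={3,6}:  v_{3} + v_{6} = 0  so sig = (2; —)
  P={1,2}:  v_{1} + v_{2} = v_{3}  so sig = (2; 1)
  P={1,3}:  v_{1} + v_{3} = v_{5}  so sig = (2; 1)
  P={1,5}:  v_{1} + v_{5} = v_{4}  so sig = (2; 1)
  P={5,6}:  v_{5} + v_{6} = v_{1}  so sig = (2; 1)
  P={2,4}:  v_{2} + v_{4} = v_{3} + v_{5}  so sig = (2; 1,1)
  P={2,5}:  v_{2} + v_{5} = 2·v_{3}  so sig = (2; 2)
  P={3,4}:  v_{3} + v_{4} = 2·v_{5}  so sig = (2; 2)
  P={4,6}:  v_{4} + v_{6} = 2·v_{1}  so sig = (2; 2)

so the primitive-relation signature multiset is
{ (2; —),  (2; 1) ×4,  (2; 1,1),  (2; 2) ×3 }


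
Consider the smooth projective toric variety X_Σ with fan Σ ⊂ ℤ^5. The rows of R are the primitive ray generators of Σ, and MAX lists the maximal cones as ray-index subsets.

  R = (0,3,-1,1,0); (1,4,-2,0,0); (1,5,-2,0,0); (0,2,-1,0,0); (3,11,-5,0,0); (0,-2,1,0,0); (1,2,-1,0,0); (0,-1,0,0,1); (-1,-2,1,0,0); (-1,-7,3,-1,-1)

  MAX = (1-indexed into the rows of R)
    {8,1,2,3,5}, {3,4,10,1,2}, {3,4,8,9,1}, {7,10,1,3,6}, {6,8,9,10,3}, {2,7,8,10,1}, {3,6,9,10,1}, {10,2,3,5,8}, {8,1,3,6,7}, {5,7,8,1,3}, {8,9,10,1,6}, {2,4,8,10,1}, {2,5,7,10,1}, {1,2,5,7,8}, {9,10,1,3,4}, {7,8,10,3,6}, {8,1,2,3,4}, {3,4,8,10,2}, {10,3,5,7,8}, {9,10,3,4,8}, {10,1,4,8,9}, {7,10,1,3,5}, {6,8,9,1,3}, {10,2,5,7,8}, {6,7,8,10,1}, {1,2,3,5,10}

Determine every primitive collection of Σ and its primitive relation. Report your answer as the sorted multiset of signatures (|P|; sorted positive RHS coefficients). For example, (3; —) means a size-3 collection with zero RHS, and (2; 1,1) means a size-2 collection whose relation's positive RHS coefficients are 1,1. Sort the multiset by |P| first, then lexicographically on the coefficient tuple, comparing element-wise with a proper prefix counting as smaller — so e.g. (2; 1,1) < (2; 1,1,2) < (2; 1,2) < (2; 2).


Δ(Σ) — 10 vertices, 11 min non-faces:

  • {4,6}:  v_{4} + v_{6} = 0  →  sig = (2; —)
  • {7,9}:  v_{7} + v_{9} = 0  →  sig = (2; —)
  • {2,6}:  v_{2} + v_{6} = v_{7}  →  sig = (2; 1)
  • {2,9}:  v_{2} + v_{9} = v_{4}  →  sig = (2; 1)
  • {4,7}:  v_{4} + v_{7} = v_{2}  →  sig = (2; 1)
  • {5,9}:  v_{5} + v_{9} = v_{2} + v_{3}  →  sig = (2; 1,1)
  • {4,5}:  v_{4} + v_{5} = 2·v_{2} + v_{3}  →  sig = (2; 1,2)
  • {5,6}:  v_{5} + v_{6} = v_{3} + 2·v_{7}  →  sig = (2; 1,2)
  • {2,3,7}:  v_{2} + v_{3} + v_{7} = v_{5}  →  sig = (3; 1)
  • {1,3,8,10}:  v_{1} + v_{3} + v_{8} + v_{10} = 0  →  sig = (4; —)
  • {1,5,8,10}:  v_{1} + v_{5} + v_{8} + v_{10} = v_{2} + v_{7}  →  sig = (4; 1,1)

Sorted signature multiset PRS(X):
{ (2; —) ×2,  (2; 1) ×3,  (2; 1,1),  (2; 1,2) ×2,  (3; 1),  (4; —),  (4; 1,1) }


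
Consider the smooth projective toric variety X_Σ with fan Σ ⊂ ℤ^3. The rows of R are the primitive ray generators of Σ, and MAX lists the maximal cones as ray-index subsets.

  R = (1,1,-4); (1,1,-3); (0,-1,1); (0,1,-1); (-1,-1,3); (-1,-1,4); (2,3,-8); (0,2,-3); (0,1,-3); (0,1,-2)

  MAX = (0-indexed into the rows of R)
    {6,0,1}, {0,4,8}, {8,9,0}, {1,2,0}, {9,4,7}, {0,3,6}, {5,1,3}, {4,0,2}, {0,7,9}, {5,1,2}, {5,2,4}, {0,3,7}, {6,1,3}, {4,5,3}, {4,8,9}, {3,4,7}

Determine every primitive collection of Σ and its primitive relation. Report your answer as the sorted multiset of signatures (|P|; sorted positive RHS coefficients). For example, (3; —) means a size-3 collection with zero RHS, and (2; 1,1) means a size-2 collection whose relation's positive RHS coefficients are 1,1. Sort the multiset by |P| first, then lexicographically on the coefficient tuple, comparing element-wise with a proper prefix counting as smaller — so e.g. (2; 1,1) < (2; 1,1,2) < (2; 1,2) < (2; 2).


25 minimal non-faces of Δ(Σ) (on 10 rays):

  P = {0,5}:  v_{0} + v_{5} = 0  ⟹  sig = (2; —)
  P = {1,4}:  v_{1} + v_{4} = 0  ⟹  sig = (2; —)
  P = {2,3}:  v_{2} + v_{3} = 0  ⟹  sig = (2; —)
  P = {2,7}:  v_{2} + v_{7} = v_{9}  ⟹  sig = (2; 1)
  P = {3,9}:  v_{3} + v_{9} = v_{7}  ⟹  sig = (2; 1)
  P = {1,8}:  v_{1} + v_{8} = v_{0} + v_{9}  ⟹  sig = (2; 1,1)
  P = {1,9}:  v_{1} + v_{9} = v_{0} + v_{3}  ⟹  sig = (2; 1,1)
  P = {2,6}:  v_{2} + v_{6} = v_{0} + v_{1}  ⟹  sig = (2; 1,1)
  P = {2,9}:  v_{2} + v_{9} = v_{0} + v_{4}  ⟹  sig = (2; 1,1)
  P = {4,6}:  v_{4} + v_{6} = v_{0} + v_{3}  ⟹  sig = (2; 1,1)
  P = {5,6}:  v_{5} + v_{6} = v_{1} + v_{3}  ⟹  sig = (2; 1,1)
  P = {5,8}:  v_{5} + v_{8} = v_{4} + v_{9}  ⟹  sig = (2; 1,1)
  P = {5,9}:  v_{5} + v_{9} = v_{3} + v_{4}  ⟹  sig = (2; 1,1)
  P = {1,7}:  v_{1} + v_{7} = v_{0} + 2·v_{3}  ⟹  sig = (2; 1,2)
  P = {5,7}:  v_{5} + v_{7} = 2·v_{3} + v_{4}  ⟹  sig = (2; 1,2)
  P = {6,8}:  v_{6} + v_{8} = 2·v_{0} + v_{7}  ⟹  sig = (2; 1,2)
  P = {3,8}:  v_{3} + v_{8} = 2·v_{9}  ⟹  sig = (2; 2)
  P = {2,8}:  v_{2} + v_{8} = 2·v_{0} + 2·v_{4}  ⟹  sig = (2; 2,2)
  P = {6,9}:  v_{6} + v_{9} = 2·v_{0} + 2·v_{3}  ⟹  sig = (2; 2,2)
  P = {6,7}:  v_{6} + v_{7} = 2·v_{0} + 3·v_{3}  ⟹  sig = (2; 2,3)
  P = {7,8}:  v_{7} + v_{8} = 3·v_{9}  ⟹  sig = (2; 3)
  P = {0,1,3}:  v_{0} + v_{1} + v_{3} = v_{6}  ⟹  sig = (3; 1)
  P = {0,3,4}:  v_{0} + v_{3} + v_{4} = v_{9}  ⟹  sig = (3; 1)
  P = {0,4,9}:  v_{0} + v_{4} + v_{9} = v_{8}  ⟹  sig = (3; 1)
  P = {0,4,7}:  v_{0} + v_{4} + v_{7} = 2·v_{9}  ⟹  sig = (3; 2)

Hence PRS(X_Σ) =
    |P|=2: 21 collections, coeffs (), (), (), (1), (1), (1,1), (1,1), (1,1), (1,1), (1,1), (1,1), (1,1), (1,1), (1,2), (1,2), (1,2), (2), (2,2), (2,2), (2,3), (3)
    |P|=3: 4 collections, coeffs (1), (1), (1), (2)


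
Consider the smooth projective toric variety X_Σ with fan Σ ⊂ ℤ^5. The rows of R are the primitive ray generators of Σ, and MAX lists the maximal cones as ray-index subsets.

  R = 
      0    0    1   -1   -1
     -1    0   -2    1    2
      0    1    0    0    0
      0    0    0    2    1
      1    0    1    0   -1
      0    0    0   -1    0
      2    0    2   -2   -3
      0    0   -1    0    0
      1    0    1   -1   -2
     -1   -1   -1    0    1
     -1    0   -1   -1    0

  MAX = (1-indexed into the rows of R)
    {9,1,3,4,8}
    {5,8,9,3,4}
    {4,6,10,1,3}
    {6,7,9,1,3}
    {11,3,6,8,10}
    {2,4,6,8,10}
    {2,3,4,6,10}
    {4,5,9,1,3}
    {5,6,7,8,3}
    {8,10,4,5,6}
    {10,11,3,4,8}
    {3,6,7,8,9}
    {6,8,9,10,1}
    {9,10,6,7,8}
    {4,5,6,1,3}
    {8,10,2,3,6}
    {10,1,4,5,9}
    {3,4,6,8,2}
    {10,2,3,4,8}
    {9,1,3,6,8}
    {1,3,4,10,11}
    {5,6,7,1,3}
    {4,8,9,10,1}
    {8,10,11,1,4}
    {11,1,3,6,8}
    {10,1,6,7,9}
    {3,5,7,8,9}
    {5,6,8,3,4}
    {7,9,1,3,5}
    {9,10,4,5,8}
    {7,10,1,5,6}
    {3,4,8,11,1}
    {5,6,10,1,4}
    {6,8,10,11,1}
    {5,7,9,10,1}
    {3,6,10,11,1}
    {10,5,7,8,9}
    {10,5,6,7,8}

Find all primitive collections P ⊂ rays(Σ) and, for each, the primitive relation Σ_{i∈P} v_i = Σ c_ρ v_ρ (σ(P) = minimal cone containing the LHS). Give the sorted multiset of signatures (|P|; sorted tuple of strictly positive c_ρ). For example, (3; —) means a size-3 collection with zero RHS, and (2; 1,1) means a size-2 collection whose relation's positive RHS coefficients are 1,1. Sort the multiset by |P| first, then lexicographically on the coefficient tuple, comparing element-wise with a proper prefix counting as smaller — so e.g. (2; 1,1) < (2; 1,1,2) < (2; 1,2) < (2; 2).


Σ has 20 primitive collections:

  P = {2,9}:  v_{2} + v_{9} = v_{8}  →  sig = (2; 1)
  P = {1,2}:  v_{1} + v_{2} = v_{3} + v_{10}  →  sig = (2; 1,1)
  P = {5,11}:  v_{5} + v_{11} = v_{1} + v_{8}  →  sig = (2; 1,1)
  P = {2,5}:  v_{2} + v_{5} = v_{4} + v_{6} + v_{8}  →  sig = (2; 1,1,1)
  P = {2,7}:  v_{2} + v_{7} = v_{5} + v_{6} + v_{8}  →  sig = (2; 1,1,1)
  P = {7,11}:  v_{7} + v_{11} = v_{1} + v_{6} + v_{8} + v_{9}  →  sig = (2; 1,1,1,1)
  P = {2,11}:  v_{2} + v_{11} = 2·v_{3} + v_{8} + 2·v_{10}  →  sig = (2; 1,2,2)
  P = {4,7}:  v_{4} + v_{7} = 2·v_{5}  →  sig = (2; 2)
  P = {9,11}:  v_{9} + v_{11} = 2·v_{1} + 2·v_{8}  →  sig = (2; 2,2)
  P = {3,5,10}:  v_{3} + v_{5} + v_{10} = 0  →  sig = (3; —)
  P = {1,5,8}:  v_{1} + v_{5} + v_{8} = v_{9}  →  sig = (3; 1)
  P = {4,6,9}:  v_{4} + v_{6} + v_{9} = v_{5}  →  sig = (3; 1)
  P = {5,6,9}:  v_{5} + v_{6} + v_{9} = v_{7}  →  sig = (3; 1)
  P = {3,7,10}:  v_{3} + v_{7} + v_{10} = v_{6} + v_{9}  →  sig = (3; 1,1)
  P = {3,9,10}:  v_{3} + v_{9} + v_{10} = v_{1} + v_{8}  →  sig = (3; 1,1)
  P = {4,6,11}:  v_{4} + v_{6} + v_{11} = v_{3} + v_{10}  →  sig = (3; 1,1)
  P = {1,7,8}:  v_{1} + v_{7} + v_{8} = v_{6} + 2·v_{9}  →  sig = (3; 1,2)
  P = {1,4,6,8}:  v_{1} + v_{4} + v_{6} + v_{8} = 0  →  sig = (4; —)
  P = {1,3,8,10}:  v_{1} + v_{3} + v_{8} + v_{10} = v_{11}  →  sig = (4; 1)
  P = {3,4,6,8,10}:  v_{3} + v_{4} + v_{6} + v_{8} + v_{10} = v_{2}  →  sig = (5; 1)

Hence PRS(X_Σ) =
{ (2; 1),  (2; 1,1) ×2,  (2; 1,1,1) ×2,  (2; 1,1,1,1),  (2; 1,2,2),  (2; 2),  (2; 2,2),  (3; —),  (3; 1) ×3,  (3; 1,1) ×3,  (3; 1,2),  (4; —),  (4; 1),  (5; 1) }


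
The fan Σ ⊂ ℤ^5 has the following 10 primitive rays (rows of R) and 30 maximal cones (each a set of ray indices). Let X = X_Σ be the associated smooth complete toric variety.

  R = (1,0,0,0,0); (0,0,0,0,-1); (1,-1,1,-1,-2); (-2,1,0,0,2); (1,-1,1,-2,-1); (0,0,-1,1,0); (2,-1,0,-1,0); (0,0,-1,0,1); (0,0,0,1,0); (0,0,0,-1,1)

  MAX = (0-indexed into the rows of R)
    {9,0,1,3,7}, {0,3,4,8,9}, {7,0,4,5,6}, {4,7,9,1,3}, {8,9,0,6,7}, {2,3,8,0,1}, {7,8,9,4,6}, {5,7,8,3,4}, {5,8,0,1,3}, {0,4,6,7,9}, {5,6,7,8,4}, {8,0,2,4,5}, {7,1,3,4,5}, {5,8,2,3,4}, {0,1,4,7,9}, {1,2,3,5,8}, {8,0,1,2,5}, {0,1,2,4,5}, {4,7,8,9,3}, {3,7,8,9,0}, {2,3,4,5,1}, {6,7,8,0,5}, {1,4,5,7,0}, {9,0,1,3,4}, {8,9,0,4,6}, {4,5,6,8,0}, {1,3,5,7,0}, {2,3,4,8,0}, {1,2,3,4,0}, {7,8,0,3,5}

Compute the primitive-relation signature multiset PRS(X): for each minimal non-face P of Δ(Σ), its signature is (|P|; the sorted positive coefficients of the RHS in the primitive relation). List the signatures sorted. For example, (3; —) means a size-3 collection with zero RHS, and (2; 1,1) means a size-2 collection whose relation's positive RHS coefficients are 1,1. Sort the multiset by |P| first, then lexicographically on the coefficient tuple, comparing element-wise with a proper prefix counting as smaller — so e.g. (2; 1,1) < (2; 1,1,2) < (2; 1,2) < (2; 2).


Δ(Σ) — 10 vertices, 13 min non-faces:

  P={2,9}:  v_{2} + v_{9} = v_{4}  ⇒ sig = (2; 1)
  P={5,9}:  v_{5} + v_{9} = v_{7}  ⇒ sig = (2; 1)
  P={2,7}:  v_{2} + v_{7} = v_{4} + v_{5}  ⇒ sig = (2; 1,1)
  P={1,6}:  v_{1} + v_{6} = v_{0} + v_{4} + v_{5}  ⇒ sig = (2; 1,1,1)
  P={2,6}:  v_{2} + v_{6} = v_{0} + 2·v_{4} + v_{5} + v_{8}  ⇒ sig = (2; 1,1,1,2)
  P={3,6}:  v_{3} + v_{6} = v_{8} + 2·v_{9}  ⇒ sig = (2; 1,2)
  P={1,8,9}:  v_{1} + v_{8} + v_{9} = 0  ⇒ sig = (3; —)
  P={1,4,8}:  v_{1} + v_{4} + v_{8} = v_{2}  ⇒ sig = (3; 1)
  P={1,7,8}:  v_{1} + v_{7} + v_{8} = v_{5}  ⇒ sig = (3; 1)
  P={0,2,3,5}:  v_{0} + v_{2} + v_{3} + v_{5} = 0  ⇒ sig = (4; —)
  P={0,3,4,5}:  v_{0} + v_{3} + v_{4} + v_{5} = v_{9}  ⇒ sig = (4; 1)
  P={0,4,7,8}:  v_{0} + v_{4} + v_{7} + v_{8} = v_{6}  ⇒ sig = (4; 1)
  P={0,3,4,7}:  v_{0} + v_{3} + v_{4} + v_{7} = 2·v_{9}  ⇒ sig = (4; 2)

so the primitive-relation signature multiset is
    (2; 1)
    (2; 1)
    (2; 1,1)
    (2; 1,1,1)
    (2; 1,1,1,2)
    (2; 1,2)
    (3; —)
    (3; 1)
    (3; 1)
    (4; —)
    (4; 1)
    (4; 1)
    (4; 2)


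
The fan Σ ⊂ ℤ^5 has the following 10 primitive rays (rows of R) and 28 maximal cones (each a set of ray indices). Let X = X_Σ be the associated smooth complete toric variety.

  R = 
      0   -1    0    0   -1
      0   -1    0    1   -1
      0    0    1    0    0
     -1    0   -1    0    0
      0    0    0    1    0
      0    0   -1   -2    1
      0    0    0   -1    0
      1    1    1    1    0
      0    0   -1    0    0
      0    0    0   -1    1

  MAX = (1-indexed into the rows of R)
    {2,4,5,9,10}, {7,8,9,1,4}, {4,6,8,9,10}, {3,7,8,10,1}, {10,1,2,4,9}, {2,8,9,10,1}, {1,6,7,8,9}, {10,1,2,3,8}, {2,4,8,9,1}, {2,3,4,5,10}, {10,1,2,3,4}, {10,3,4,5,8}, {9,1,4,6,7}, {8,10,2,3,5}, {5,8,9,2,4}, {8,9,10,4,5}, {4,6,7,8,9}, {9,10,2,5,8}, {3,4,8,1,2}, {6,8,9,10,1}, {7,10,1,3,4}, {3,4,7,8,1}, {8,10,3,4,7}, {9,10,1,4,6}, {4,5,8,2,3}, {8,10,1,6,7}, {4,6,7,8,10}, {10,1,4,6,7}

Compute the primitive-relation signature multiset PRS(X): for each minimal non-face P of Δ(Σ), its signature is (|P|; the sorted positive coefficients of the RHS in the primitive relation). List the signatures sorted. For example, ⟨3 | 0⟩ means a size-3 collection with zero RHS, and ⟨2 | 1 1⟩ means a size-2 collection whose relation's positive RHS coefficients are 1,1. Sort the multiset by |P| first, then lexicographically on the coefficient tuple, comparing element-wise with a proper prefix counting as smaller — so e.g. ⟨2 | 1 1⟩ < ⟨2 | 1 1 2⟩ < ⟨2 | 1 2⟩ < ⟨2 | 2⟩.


11 collections generate NE(X_Σ); each relation:

  • {3,9}:  v_{3} + v_{9} = 0 — sig = ⟨2 | 0⟩
  • {5,7}:  v_{5} + v_{7} = 0 — sig = ⟨2 | 0⟩
  • {1,5}:  v_{1} + v_{5} = v_{2} — sig = ⟨2 | 1⟩
  • {2,7}:  v_{2} + v_{7} = v_{1} — sig = ⟨2 | 1⟩
  • {3,6}:  v_{3} + v_{6} = v_{7} + v_{10} — sig = ⟨2 | 1 1⟩
  • {5,6}:  v_{5} + v_{6} = v_{9} + v_{10} — sig = ⟨2 | 1 1⟩
  • {2,6}:  v_{2} + v_{6} = v_{1} + v_{9} + v_{10} — sig = ⟨2 | 1 1 1⟩
  • {7,9,10}:  v_{7} + v_{9} + v_{10} = v_{6} — sig = ⟨3 | 1⟩
  • {1,4,8,10}:  v_{1} + v_{4} + v_{8} + v_{10} = 0 — sig = ⟨4 | 0⟩
  • {2,4,8,10}:  v_{2} + v_{4} + v_{8} + v_{10} = v_{5} — sig = ⟨4 | 1⟩
  • {1,4,6,8}:  v_{1} + v_{4} + v_{6} + v_{8} = v_{7} + v_{9} — sig = ⟨4 | 1 1⟩

Sorted signature multiset PRS(X):
{ ⟨2 | 0⟩ ×2,  ⟨2 | 1⟩ ×2,  ⟨2 | 1 1⟩ ×2,  ⟨2 | 1 1 1⟩,  ⟨3 | 1⟩,  ⟨4 | 0⟩,  ⟨4 | 1⟩,  ⟨4 | 1 1⟩ }


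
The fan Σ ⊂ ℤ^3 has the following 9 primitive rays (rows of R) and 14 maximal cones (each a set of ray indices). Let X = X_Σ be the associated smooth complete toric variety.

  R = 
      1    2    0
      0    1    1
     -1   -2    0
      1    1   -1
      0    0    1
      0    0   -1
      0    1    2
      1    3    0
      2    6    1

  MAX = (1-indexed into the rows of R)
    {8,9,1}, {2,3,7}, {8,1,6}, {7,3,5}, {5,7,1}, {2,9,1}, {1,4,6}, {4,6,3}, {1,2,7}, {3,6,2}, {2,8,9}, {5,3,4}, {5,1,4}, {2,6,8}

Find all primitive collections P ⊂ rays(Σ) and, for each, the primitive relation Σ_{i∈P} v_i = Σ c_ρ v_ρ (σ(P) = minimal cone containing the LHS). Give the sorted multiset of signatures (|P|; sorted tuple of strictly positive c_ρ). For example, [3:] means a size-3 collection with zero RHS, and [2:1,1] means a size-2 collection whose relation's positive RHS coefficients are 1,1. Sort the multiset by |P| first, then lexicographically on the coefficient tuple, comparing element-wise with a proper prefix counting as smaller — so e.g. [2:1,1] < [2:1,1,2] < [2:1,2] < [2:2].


Σ has 17 primitive collections:

  P={1,3}:  v_{1} + v_{3} = 0  ⟹  sig = [2:]
  P={5,6}:  v_{5} + v_{6} = 0  ⟹  sig = [2:]
  P={2,4}:  v_{2} + v_{4} = v_{1}  ⟹  sig = [2:1]
  P={2,5}:  v_{2} + v_{5} = v_{7}  ⟹  sig = [2:1]
  P={6,7}:  v_{6} + v_{7} = v_{2}  ⟹  sig = [2:1]
  P={3,8}:  v_{3} + v_{8} = v_{2} + v_{6}  ⟹  sig = [2:1,1]
  P={3,9}:  v_{3} + v_{9} = v_{2} + v_{8}  ⟹  sig = [2:1,1]
  P={4,7}:  v_{4} + v_{7} = v_{1} + v_{5}  ⟹  sig = [2:1,1]
  P={5,8}:  v_{5} + v_{8} = v_{1} + v_{2}  ⟹  sig = [2:1,1]
  P={4,8}:  v_{4} + v_{8} = 2·v_{1} + v_{6}  ⟹  sig = [2:1,2]
  P={4,9}:  v_{4} + v_{9} = 2·v_{1} + v_{8}  ⟹  sig = [2:1,2]
  P={7,8}:  v_{7} + v_{8} = v_{1} + 2·v_{2}  ⟹  sig = [2:1,2]
  P={6,9}:  v_{6} + v_{9} = 2·v_{8}  ⟹  sig = [2:2]
  P={5,9}:  v_{5} + v_{9} = 2·v_{1} + 2·v_{2}  ⟹  sig = [2:2,2]
  P={7,9}:  v_{7} + v_{9} = 2·v_{1} + 3·v_{2}  ⟹  sig = [2:2,3]
  P={1,2,6}:  v_{1} + v_{2} + v_{6} = v_{8}  ⟹  sig = [3:1]
  P={1,2,8}:  v_{1} + v_{2} + v_{8} = v_{9}  ⟹  sig = [3:1]

Hence PRS(X_Σ) =
{ [2:] ×2,  [2:1] ×3,  [2:1,1] ×4,  [2:1,2] ×3,  [2:2],  [2:2,2],  [2:2,3],  [3:1] ×2 }


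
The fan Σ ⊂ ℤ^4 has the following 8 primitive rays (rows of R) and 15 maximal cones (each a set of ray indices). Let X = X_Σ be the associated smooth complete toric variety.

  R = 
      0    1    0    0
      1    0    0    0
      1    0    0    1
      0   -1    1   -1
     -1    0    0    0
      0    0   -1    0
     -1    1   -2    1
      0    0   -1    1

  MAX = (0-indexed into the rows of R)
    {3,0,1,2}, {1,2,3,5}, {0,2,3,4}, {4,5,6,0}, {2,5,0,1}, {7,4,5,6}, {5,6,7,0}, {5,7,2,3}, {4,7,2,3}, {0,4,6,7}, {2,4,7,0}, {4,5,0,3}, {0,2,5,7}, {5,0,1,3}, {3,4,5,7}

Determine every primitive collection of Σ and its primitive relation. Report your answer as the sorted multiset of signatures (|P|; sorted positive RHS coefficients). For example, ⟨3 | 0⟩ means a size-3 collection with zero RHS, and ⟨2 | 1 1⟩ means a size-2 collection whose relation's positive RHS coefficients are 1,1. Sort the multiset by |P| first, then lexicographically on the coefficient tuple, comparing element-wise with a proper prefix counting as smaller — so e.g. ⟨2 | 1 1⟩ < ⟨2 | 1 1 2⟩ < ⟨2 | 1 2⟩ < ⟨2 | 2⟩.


Primitive collections (9):

  {1,4}:  v_{1} + v_{4} = 0  →  sig = ⟨2 | 0⟩
  {1,7}:  v_{1} + v_{7} = v_{2} + v_{5}  →  sig = ⟨2 | 1 1⟩
  {3,6}:  v_{3} + v_{6} = v_{4} + v_{5}  →  sig = ⟨2 | 1 1⟩
  {1,6}:  v_{1} + v_{6} = v_{0} + v_{5} + v_{7}  →  sig = ⟨2 | 1 1 1⟩
  {2,6}:  v_{2} + v_{6} = v_{0} + 2·v_{7}  →  sig = ⟨2 | 1 2⟩
  {0,3,7}:  v_{0} + v_{3} + v_{7} = 0  →  sig = ⟨3 | 0⟩
  {2,4,5}:  v_{2} + v_{4} + v_{5} = v_{7}  →  sig = ⟨3 | 1⟩
  {0,2,3,5}:  v_{0} + v_{2} + v_{3} + v_{5} = v_{1}  →  sig = ⟨4 | 1⟩
  {0,4,5,7}:  v_{0} + v_{4} + v_{5} + v_{7} = v_{6}  →  sig = ⟨4 | 1⟩

Hence PRS(X_Σ) =
{ ⟨2 | 0⟩,  ⟨2 | 1 1⟩ ×2,  ⟨2 | 1 1 1⟩,  ⟨2 | 1 2⟩,  ⟨3 | 0⟩,  ⟨3 | 1⟩,  ⟨4 | 1⟩ ×2 }


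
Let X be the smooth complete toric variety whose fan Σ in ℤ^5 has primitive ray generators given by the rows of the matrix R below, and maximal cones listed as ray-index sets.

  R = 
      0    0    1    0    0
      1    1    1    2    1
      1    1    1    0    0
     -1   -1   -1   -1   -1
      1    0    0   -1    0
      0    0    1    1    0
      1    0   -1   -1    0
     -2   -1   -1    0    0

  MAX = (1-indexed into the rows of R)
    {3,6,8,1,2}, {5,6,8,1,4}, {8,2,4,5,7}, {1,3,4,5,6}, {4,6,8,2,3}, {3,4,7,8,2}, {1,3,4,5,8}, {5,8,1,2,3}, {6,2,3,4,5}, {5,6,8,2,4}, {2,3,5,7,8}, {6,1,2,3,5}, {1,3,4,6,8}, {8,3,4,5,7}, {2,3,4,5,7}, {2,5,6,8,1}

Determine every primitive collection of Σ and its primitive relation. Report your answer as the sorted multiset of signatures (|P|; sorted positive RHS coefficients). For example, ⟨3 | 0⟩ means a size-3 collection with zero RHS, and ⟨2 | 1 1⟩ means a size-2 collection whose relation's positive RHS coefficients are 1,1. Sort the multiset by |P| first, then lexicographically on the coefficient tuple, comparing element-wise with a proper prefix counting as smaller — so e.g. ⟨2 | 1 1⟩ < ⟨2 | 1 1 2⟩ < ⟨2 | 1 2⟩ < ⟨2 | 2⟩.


Primitive collections (5):

  {1,7}:  v_{1} + v_{7} = v_{5}  ⟹  sig = ⟨2 | 1⟩
  {6,7}:  v_{6} + v_{7} = v_{2} + v_{4} + v_{5}  ⟹  sig = ⟨2 | 1 1 1⟩
  {1,2,4}:  v_{1} + v_{2} + v_{4} = v_{6}  ⟹  sig = ⟨3 | 1⟩
  {3,5,6,8}:  v_{3} + v_{5} + v_{6} + v_{8} = v_{1}  ⟹  sig = ⟨4 | 1⟩
  {2,3,4,5,8}:  v_{2} + v_{3} + v_{4} + v_{5} + v_{8} = 0  ⟹  sig = ⟨5 | 0⟩

Signatures (|P|; sorted positive RHS coefficients), sorted:
    ⟨2 | 1⟩
    ⟨2 | 1 1 1⟩
    ⟨3 | 1⟩
    ⟨4 | 1⟩
    ⟨5 | 0⟩


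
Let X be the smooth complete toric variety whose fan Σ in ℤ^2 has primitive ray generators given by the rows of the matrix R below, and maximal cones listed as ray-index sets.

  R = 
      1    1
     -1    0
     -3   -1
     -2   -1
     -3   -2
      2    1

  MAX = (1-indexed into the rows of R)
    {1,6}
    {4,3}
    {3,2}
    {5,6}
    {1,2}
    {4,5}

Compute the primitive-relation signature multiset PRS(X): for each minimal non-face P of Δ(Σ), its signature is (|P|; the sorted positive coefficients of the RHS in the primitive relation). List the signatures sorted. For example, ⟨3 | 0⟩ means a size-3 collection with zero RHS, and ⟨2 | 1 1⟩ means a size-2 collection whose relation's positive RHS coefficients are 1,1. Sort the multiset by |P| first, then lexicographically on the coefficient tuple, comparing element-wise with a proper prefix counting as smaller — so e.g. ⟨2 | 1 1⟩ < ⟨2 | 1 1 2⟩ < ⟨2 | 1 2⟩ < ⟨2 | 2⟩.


|primitive collections| = 9. Relations:

  • {4,6}:  v_{4} + v_{6} = 0 — sig = ⟨2 | 0⟩
  • {1,4}:  v_{1} + v_{4} = v_{2} — sig = ⟨2 | 1⟩
  • {1,5}:  v_{1} + v_{5} = v_{4} — sig = ⟨2 | 1⟩
  • {2,4}:  v_{2} + v_{4} = v_{3} — sig = ⟨2 | 1⟩
  • {2,6}:  v_{2} + v_{6} = v_{1} — sig = ⟨2 | 1⟩
  • {3,6}:  v_{3} + v_{6} = v_{2} — sig = ⟨2 | 1⟩
  • {1,3}:  v_{1} + v_{3} = 2·v_{2} — sig = ⟨2 | 2⟩
  • {2,5}:  v_{2} + v_{5} = 2·v_{4} — sig = ⟨2 | 2⟩
  • {3,5}:  v_{3} + v_{5} = 3·v_{4} — sig = ⟨2 | 3⟩

so the primitive-relation signature multiset is
    ⟨2 | 0⟩
    ⟨2 | 1⟩
    ⟨2 | 1⟩
    ⟨2 | 1⟩
    ⟨2 | 1⟩
    ⟨2 | 1⟩
    ⟨2 | 2⟩
    ⟨2 | 2⟩
    ⟨2 | 3⟩


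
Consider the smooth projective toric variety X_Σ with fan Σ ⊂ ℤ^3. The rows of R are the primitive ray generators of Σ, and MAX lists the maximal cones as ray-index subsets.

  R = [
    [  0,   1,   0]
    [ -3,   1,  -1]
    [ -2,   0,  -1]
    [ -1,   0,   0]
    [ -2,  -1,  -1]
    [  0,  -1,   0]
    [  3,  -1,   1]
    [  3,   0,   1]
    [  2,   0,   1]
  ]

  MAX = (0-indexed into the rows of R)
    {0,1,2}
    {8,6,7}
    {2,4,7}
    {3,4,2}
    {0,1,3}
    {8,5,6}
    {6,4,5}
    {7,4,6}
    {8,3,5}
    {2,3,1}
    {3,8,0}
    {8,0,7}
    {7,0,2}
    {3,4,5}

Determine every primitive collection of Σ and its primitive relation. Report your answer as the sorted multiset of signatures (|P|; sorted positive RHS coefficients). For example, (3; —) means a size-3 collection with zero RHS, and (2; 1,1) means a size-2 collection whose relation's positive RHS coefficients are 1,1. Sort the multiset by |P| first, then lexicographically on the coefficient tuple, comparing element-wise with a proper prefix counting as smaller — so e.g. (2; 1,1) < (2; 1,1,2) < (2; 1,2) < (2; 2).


16 minimal non-faces of Δ(Σ) (on 9 rays):

  • {0,5}:  v_{0} + v_{5} = 0 ; sig = (2; —)
  • {1,6}:  v_{1} + v_{6} = 0 ; sig = (2; —)
  • {2,8}:  v_{2} + v_{8} = 0 ; sig = (2; —)
  • {0,4}:  v_{0} + v_{4} = v_{2} ; sig = (2; 1)
  • {0,6}:  v_{0} + v_{6} = v_{7} ; sig = (2; 1)
  • {1,7}:  v_{1} + v_{7} = v_{0} ; sig = (2; 1)
  • {2,5}:  v_{2} + v_{5} = v_{4} ; sig = (2; 1)
  • {3,7}:  v_{3} + v_{7} = v_{8} ; sig = (2; 1)
  • {4,8}:  v_{4} + v_{8} = v_{5} ; sig = (2; 1)
  • {5,7}:  v_{5} + v_{7} = v_{6} ; sig = (2; 1)
  • {1,5}:  v_{1} + v_{5} = v_{2} + v_{3} ; sig = (2; 1,1)
  • {1,8}:  v_{1} + v_{8} = v_{0} + v_{3} ; sig = (2; 1,1)
  • {2,6}:  v_{2} + v_{6} = v_{4} + v_{7} ; sig = (2; 1,1)
  • {3,6}:  v_{3} + v_{6} = v_{5} + v_{8} ; sig = (2; 1,1)
  • {1,4}:  v_{1} + v_{4} = 2·v_{2} + v_{3} ; sig = (2; 1,2)
  • {0,2,3}:  v_{0} + v_{2} + v_{3} = v_{1} ; sig = (3; 1)

Signatures (|P|; sorted positive RHS coefficients), sorted:
[(2; —), (2; —), (2; —), (2; 1), (2; 1), (2; 1), (2; 1), (2; 1), (2; 1), (2; 1), (2; 1,1), (2; 1,1), (2; 1,1), (2; 1,1), (2; 1,2), (3; 1)]


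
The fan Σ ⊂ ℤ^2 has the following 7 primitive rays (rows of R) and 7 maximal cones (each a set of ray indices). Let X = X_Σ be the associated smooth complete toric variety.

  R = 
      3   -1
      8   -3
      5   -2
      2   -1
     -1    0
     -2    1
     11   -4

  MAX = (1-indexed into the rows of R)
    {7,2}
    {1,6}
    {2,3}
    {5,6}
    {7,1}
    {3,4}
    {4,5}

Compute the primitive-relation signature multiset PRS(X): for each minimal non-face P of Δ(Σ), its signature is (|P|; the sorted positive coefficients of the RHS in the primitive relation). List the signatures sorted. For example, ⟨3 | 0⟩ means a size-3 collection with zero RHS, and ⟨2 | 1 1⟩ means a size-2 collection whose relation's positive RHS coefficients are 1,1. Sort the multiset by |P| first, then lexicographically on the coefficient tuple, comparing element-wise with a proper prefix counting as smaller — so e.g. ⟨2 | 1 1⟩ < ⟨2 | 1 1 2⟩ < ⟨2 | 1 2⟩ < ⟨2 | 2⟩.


The 14 primitive collections of Σ (r=7, n=2):

  P = {4,6}:  v_{4} + v_{6} = 0 ; sig = ⟨2 | 0⟩
  P = {1,2}:  v_{1} + v_{2} = v_{7} ; sig = ⟨2 | 1⟩
  P = {1,3}:  v_{1} + v_{3} = v_{2} ; sig = ⟨2 | 1⟩
  P = {1,4}:  v_{1} + v_{4} = v_{3} ; sig = ⟨2 | 1⟩
  P = {1,5}:  v_{1} + v_{5} = v_{4} ; sig = ⟨2 | 1⟩
  P = {3,6}:  v_{3} + v_{6} = v_{1} ; sig = ⟨2 | 1⟩
  P = {2,5}:  v_{2} + v_{5} = v_{3} + v_{4} ; sig = ⟨2 | 1 1⟩
  P = {4,7}:  v_{4} + v_{7} = v_{2} + v_{3} ; sig = ⟨2 | 1 1⟩
  P = {2,4}:  v_{2} + v_{4} = 2·v_{3} ; sig = ⟨2 | 2⟩
  P = {2,6}:  v_{2} + v_{6} = 2·v_{1} ; sig = ⟨2 | 2⟩
  P = {3,5}:  v_{3} + v_{5} = 2·v_{4} ; sig = ⟨2 | 2⟩
  P = {3,7}:  v_{3} + v_{7} = 2·v_{2} ; sig = ⟨2 | 2⟩
  P = {5,7}:  v_{5} + v_{7} = 2·v_{3} ; sig = ⟨2 | 2⟩
  P = {6,7}:  v_{6} + v_{7} = 3·v_{1} ; sig = ⟨2 | 3⟩

Hence PRS(X_Σ) =
    ⟨2 | 0⟩
    ⟨2 | 1⟩
    ⟨2 | 1⟩
    ⟨2 | 1⟩
    ⟨2 | 1⟩
    ⟨2 | 1⟩
    ⟨2 | 1 1⟩
    ⟨2 | 1 1⟩
    ⟨2 | 2⟩
    ⟨2 | 2⟩
    ⟨2 | 2⟩
    ⟨2 | 2⟩
    ⟨2 | 2⟩
    ⟨2 | 3⟩


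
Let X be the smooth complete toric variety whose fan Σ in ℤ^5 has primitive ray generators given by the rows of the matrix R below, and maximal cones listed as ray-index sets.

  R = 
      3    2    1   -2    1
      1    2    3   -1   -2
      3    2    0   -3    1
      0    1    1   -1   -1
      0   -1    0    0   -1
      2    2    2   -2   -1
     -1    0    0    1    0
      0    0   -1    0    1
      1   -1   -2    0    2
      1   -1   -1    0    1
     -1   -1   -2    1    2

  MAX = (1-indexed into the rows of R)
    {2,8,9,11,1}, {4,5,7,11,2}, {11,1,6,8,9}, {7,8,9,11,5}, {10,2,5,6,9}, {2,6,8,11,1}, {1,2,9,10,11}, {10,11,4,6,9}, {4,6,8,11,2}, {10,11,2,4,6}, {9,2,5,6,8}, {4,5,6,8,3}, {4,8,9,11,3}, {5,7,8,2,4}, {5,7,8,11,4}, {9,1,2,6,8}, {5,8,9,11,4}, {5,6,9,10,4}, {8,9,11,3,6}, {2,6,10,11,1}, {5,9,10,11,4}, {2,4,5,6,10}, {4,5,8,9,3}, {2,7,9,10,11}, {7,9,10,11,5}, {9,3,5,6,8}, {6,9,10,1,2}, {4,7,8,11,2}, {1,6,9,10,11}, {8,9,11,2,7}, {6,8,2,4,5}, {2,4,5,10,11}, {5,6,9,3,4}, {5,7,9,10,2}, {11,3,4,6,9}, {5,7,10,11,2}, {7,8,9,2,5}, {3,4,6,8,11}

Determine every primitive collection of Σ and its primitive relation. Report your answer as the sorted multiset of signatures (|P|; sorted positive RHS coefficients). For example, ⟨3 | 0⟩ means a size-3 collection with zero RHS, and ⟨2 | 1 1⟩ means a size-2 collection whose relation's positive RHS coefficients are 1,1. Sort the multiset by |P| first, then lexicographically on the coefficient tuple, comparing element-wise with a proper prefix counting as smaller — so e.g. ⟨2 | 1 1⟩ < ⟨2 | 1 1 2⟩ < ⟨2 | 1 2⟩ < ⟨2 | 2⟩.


Δ(Σ) — 11 vertices, 18 min non-faces:

  P = {8,10}:  v_{8} + v_{10} = v_{9}  →  sig = ⟨2 | 1⟩
  P = {1,5}:  v_{1} + v_{5} = v_{6} + v_{10}  →  sig = ⟨2 | 1 1⟩
  P = {6,7}:  v_{6} + v_{7} = v_{2} + v_{8}  →  sig = ⟨2 | 1 1⟩
  P = {1,7}:  v_{1} + v_{7} = 2·v_{2} + v_{8} + v_{9} + v_{11}  →  sig = ⟨2 | 1 1 1 2⟩
  P = {1,3}:  v_{1} + v_{3} = 3·v_{6} + v_{8} + v_{9} + v_{11}  →  sig = ⟨2 | 1 1 1 3⟩
  P = {3,10}:  v_{3} + v_{10} = v_{4} + v_{6} + 2·v_{9}  →  sig = ⟨2 | 1 1 2⟩
  P = {1,4}:  v_{1} + v_{4} = 2·v_{6} + v_{11}  →  sig = ⟨2 | 1 2⟩
  P = {2,3}:  v_{2} + v_{3} = 2·v_{6} + v_{8}  →  sig = ⟨2 | 1 2⟩
  P = {3,7}:  v_{3} + v_{7} = v_{6} + 2·v_{8}  →  sig = ⟨2 | 1 2⟩
  P = {4,7,10}:  v_{4} + v_{7} + v_{10} = 0  →  sig = ⟨3 | 0⟩
  P = {2,4,9}:  v_{2} + v_{4} + v_{9} = v_{6}  →  sig = ⟨3 | 1⟩
  P = {4,7,9}:  v_{4} + v_{7} + v_{9} = v_{8}  →  sig = ⟨3 | 1⟩
  P = {5,6,11}:  v_{5} + v_{6} + v_{11} = v_{4} + v_{10}  →  sig = ⟨3 | 1 1⟩
  P = {3,5,11}:  v_{3} + v_{5} + v_{11} = 2·v_{4} + 2·v_{9}  →  sig = ⟨3 | 2 2⟩
  P = {2,5,8,11}:  v_{2} + v_{5} + v_{8} + v_{11} = 0  →  sig = ⟨4 | 0⟩
  P = {2,5,9,11}:  v_{2} + v_{5} + v_{9} + v_{11} = v_{10}  →  sig = ⟨4 | 1⟩
  P = {2,6,9,11}:  v_{2} + v_{6} + v_{9} + v_{11} = v_{1}  →  sig = ⟨4 | 1⟩
  P = {4,6,8,9}:  v_{4} + v_{6} + v_{8} + v_{9} = v_{3}  →  sig = ⟨4 | 1⟩

so the primitive-relation signature multiset is
[⟨2 | 1⟩, ⟨2 | 1 1⟩, ⟨2 | 1 1⟩, ⟨2 | 1 1 1 2⟩, ⟨2 | 1 1 1 3⟩, ⟨2 | 1 1 2⟩, ⟨2 | 1 2⟩, ⟨2 | 1 2⟩, ⟨2 | 1 2⟩, ⟨3 | 0⟩, ⟨3 | 1⟩, ⟨3 | 1⟩, ⟨3 | 1 1⟩, ⟨3 | 2 2⟩, ⟨4 | 0⟩, ⟨4 | 1⟩, ⟨4 | 1⟩, ⟨4 | 1⟩]


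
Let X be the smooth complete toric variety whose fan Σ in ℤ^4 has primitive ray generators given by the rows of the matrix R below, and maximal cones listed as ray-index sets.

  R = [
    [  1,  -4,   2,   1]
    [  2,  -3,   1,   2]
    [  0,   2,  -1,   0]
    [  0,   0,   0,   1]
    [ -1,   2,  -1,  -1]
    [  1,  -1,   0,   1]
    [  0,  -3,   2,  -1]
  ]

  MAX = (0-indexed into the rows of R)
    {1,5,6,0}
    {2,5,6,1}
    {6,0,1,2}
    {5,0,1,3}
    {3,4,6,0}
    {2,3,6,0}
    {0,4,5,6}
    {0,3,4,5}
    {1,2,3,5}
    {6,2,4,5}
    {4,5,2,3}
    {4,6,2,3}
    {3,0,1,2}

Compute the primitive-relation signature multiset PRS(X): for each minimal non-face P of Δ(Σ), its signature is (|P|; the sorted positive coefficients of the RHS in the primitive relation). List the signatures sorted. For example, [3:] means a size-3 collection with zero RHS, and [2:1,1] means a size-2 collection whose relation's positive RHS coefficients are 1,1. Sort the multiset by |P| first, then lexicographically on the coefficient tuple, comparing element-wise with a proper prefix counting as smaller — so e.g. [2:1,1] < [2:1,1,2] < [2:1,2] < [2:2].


Primitive collections (5):

  {1,4}:  v_{1} + v_{4} = v_{5} — sig = [2:1]
  {0,2,4}:  v_{0} + v_{2} + v_{4} = 0 — sig = [3:]
  {0,2,5}:  v_{0} + v_{2} + v_{5} = v_{1} — sig = [3:1]
  {3,5,6}:  v_{3} + v_{5} + v_{6} = v_{0} — sig = [3:1]
  {1,3,6}:  v_{1} + v_{3} + v_{6} = 2·v_{0} + v_{2} — sig = [3:1,2]

Sorted signature multiset PRS(X):
    |P|=2: 1 collection, coeffs (1)
    |P|=3: 4 collections, coeffs (), (1), (1), (1,2)


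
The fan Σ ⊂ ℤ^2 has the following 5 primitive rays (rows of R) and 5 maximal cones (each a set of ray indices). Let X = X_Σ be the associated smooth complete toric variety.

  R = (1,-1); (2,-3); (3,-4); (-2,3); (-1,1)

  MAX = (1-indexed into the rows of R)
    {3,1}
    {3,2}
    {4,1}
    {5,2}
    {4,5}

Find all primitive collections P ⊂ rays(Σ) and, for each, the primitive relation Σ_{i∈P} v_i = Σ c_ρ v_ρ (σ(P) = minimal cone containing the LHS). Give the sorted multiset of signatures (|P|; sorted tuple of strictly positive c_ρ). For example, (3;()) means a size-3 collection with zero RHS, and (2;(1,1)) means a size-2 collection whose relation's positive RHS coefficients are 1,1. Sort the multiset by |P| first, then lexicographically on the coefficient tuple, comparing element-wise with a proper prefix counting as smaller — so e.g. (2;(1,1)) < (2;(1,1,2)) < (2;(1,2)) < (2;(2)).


The 5 primitive collections of Σ (r=5, n=2):

  P={1,5}:  v_{1} + v_{5} = 0 ; sig = (2;())
  P={2,4}:  v_{2} + v_{4} = 0 ; sig = (2;())
  P={1,2}:  v_{1} + v_{2} = v_{3} ; sig = (2;(1))
  P={3,4}:  v_{3} + v_{4} = v_{1} ; sig = (2;(1))
  P={3,5}:  v_{3} + v_{5} = v_{2} ; sig = (2;(1))

so the primitive-relation signature multiset is
{ (2;()) ×2,  (2;(1)) ×3 }


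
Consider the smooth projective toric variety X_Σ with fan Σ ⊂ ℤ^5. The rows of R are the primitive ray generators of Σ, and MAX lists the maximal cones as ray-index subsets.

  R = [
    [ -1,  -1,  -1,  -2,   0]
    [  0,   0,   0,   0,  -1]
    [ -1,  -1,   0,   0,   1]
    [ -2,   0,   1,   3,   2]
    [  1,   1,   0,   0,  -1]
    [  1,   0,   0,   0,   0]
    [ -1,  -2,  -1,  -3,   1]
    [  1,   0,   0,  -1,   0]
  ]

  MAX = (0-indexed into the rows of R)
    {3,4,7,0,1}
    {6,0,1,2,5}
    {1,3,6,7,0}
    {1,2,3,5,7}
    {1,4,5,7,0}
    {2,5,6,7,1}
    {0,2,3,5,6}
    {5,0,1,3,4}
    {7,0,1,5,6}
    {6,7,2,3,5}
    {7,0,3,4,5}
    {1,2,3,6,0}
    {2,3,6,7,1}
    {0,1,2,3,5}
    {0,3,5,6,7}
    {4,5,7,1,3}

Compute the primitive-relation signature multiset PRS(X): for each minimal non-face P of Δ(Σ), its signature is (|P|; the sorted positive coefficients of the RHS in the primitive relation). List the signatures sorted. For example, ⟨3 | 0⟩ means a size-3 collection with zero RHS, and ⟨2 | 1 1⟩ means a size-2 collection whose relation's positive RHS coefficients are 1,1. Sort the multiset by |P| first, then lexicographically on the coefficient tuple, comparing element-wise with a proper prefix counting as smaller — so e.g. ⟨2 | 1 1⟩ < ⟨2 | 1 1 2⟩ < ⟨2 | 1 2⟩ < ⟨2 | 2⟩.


Δ(Σ) — 8 vertices, 5 min non-faces:

  P = {2,4}:  v_{2} + v_{4} = 0 — sig = ⟨2 | 0⟩
  P = {4,6}:  v_{4} + v_{6} = v_{0} + v_{7} — sig = ⟨2 | 1 1⟩
  P = {0,2,7}:  v_{0} + v_{2} + v_{7} = v_{6} — sig = ⟨3 | 1⟩
  P = {1,3,5,6}:  v_{1} + v_{3} + v_{5} + v_{6} = 2·v_{2} — sig = ⟨4 | 2⟩
  P = {0,1,3,5,7}:  v_{0} + v_{1} + v_{3} + v_{5} + v_{7} = v_{2} — sig = ⟨5 | 1⟩

Hence PRS(X_Σ) =
    |P|=2: 2 collections, coeffs (), (1,1)
    |P|=3: 1 collection, coeffs (1)
    |P|=4: 1 collection, coeffs (2)
    |P|=5: 1 collection, coeffs (1)


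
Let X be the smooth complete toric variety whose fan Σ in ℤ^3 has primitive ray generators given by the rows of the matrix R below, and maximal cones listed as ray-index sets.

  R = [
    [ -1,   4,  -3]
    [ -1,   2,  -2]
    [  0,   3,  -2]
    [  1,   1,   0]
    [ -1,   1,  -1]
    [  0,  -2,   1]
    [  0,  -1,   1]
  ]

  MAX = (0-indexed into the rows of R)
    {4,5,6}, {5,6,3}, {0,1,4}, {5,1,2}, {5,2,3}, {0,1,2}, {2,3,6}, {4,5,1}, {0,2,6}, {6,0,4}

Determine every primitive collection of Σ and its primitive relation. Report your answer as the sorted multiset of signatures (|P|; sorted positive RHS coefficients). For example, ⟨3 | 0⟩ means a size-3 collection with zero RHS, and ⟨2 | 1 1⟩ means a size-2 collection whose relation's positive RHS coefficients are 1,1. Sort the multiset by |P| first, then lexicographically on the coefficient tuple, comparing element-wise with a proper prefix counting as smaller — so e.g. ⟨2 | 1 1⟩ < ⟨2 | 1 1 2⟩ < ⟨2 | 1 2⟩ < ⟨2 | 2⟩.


The 7 primitive collections of Σ (r=7, n=3):

  {0,5}:  v_{0} + v_{5} = v_{1}  ⟹  sig = ⟨2 | 1⟩
  {1,3}:  v_{1} + v_{3} = v_{2}  ⟹  sig = ⟨2 | 1⟩
  {1,6}:  v_{1} + v_{6} = v_{4}  ⟹  sig = ⟨2 | 1⟩
  {2,4}:  v_{2} + v_{4} = v_{0}  ⟹  sig = ⟨2 | 1⟩
  {3,4}:  v_{3} + v_{4} = v_{2} + v_{6}  ⟹  sig = ⟨2 | 1 1⟩
  {0,3}:  v_{0} + v_{3} = 2·v_{2} + v_{6}  ⟹  sig = ⟨2 | 1 2⟩
  {2,5,6}:  v_{2} + v_{5} + v_{6} = 0  ⟹  sig = ⟨3 | 0⟩

Hence PRS(X_Σ) =
[⟨2 | 1⟩, ⟨2 | 1⟩, ⟨2 | 1⟩, ⟨2 | 1⟩, ⟨2 | 1 1⟩, ⟨2 | 1 2⟩, ⟨3 | 0⟩]


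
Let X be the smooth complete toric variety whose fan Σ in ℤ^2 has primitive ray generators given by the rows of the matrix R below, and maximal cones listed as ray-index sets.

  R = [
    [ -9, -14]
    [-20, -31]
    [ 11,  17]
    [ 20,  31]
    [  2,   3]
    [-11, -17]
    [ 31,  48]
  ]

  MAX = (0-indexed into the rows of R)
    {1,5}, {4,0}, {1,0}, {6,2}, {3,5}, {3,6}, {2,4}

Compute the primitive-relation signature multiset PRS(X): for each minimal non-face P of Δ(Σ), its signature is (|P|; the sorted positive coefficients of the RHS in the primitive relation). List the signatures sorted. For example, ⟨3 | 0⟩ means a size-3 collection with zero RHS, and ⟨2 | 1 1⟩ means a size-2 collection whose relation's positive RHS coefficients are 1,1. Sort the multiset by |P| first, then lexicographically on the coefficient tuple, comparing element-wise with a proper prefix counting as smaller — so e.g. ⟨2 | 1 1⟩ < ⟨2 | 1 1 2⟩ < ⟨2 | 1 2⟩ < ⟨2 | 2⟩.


|primitive collections| = 14. Relations:

  • {1,3}:  v_{1} + v_{3} = 0  ⟹  sig = ⟨2 | 0⟩
  • {2,5}:  v_{2} + v_{5} = 0  ⟹  sig = ⟨2 | 0⟩
  • {0,2}:  v_{0} + v_{2} = v_{4}  ⟹  sig = ⟨2 | 1⟩
  • {0,3}:  v_{0} + v_{3} = v_{2}  ⟹  sig = ⟨2 | 1⟩
  • {0,5}:  v_{0} + v_{5} = v_{1}  ⟹  sig = ⟨2 | 1⟩
  • {1,2}:  v_{1} + v_{2} = v_{0}  ⟹  sig = ⟨2 | 1⟩
  • {1,6}:  v_{1} + v_{6} = v_{2}  ⟹  sig = ⟨2 | 1⟩
  • {2,3}:  v_{2} + v_{3} = v_{6}  ⟹  sig = ⟨2 | 1⟩
  • {4,5}:  v_{4} + v_{5} = v_{0}  ⟹  sig = ⟨2 | 1⟩
  • {5,6}:  v_{5} + v_{6} = v_{3}  ⟹  sig = ⟨2 | 1⟩
  • {0,6}:  v_{0} + v_{6} = 2·v_{2}  ⟹  sig = ⟨2 | 2⟩
  • {1,4}:  v_{1} + v_{4} = 2·v_{0}  ⟹  sig = ⟨2 | 2⟩
  • {3,4}:  v_{3} + v_{4} = 2·v_{2}  ⟹  sig = ⟨2 | 2⟩
  • {4,6}:  v_{4} + v_{6} = 3·v_{2}  ⟹  sig = ⟨2 | 3⟩

Hence PRS(X_Σ) =
{ ⟨2 | 0⟩ ×2,  ⟨2 | 1⟩ ×8,  ⟨2 | 2⟩ ×3,  ⟨2 | 3⟩ }


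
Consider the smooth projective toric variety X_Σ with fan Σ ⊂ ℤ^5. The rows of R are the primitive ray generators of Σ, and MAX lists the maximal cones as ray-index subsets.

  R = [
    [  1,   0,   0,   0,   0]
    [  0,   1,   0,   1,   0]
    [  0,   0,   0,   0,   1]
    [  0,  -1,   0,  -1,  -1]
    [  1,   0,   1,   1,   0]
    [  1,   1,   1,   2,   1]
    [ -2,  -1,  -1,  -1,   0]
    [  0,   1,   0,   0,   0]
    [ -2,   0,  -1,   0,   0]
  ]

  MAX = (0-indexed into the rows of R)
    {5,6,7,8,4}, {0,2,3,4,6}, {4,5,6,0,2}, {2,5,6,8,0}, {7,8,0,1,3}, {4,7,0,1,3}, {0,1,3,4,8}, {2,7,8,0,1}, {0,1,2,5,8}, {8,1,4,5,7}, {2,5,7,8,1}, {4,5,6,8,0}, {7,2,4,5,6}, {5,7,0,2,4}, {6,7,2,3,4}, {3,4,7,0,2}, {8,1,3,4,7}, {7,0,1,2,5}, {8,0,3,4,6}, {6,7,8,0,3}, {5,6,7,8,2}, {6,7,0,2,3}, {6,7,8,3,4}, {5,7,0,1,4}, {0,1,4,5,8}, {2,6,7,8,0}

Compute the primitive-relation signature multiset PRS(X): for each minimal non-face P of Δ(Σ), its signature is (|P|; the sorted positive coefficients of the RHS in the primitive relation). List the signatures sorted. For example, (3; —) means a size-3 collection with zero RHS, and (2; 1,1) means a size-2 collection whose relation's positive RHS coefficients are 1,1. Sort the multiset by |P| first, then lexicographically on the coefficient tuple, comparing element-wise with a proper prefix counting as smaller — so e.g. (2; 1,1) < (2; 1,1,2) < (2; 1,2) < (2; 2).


The 10 primitive collections of Σ (r=9, n=5):

  P={1,6}:  v_{1} + v_{6} = v_{8}  so sig = (2; 1)
  P={3,5}:  v_{3} + v_{5} = v_{4}  so sig = (2; 1)
  P={1,2,3}:  v_{1} + v_{2} + v_{3} = 0  so sig = (3; —)
  P={1,2,4}:  v_{1} + v_{2} + v_{4} = v_{5}  so sig = (3; 1)
  P={2,3,8}:  v_{2} + v_{3} + v_{8} = v_{6}  so sig = (3; 1)
  P={2,4,8}:  v_{2} + v_{4} + v_{8} = v_{5} + v_{6}  so sig = (3; 1,1)
  P={0,4,6,7}:  v_{0} + v_{4} + v_{6} + v_{7} = 0  so sig = (4; —)
  P={0,4,7,8}:  v_{0} + v_{4} + v_{7} + v_{8} = v_{1}  so sig = (4; 1)
  P={0,5,6,7}:  v_{0} + v_{5} + v_{6} + v_{7} = v_{1} + v_{2}  so sig = (4; 1,1)
  P={0,5,7,8}:  v_{0} + v_{5} + v_{7} + v_{8} = 2·v_{1} + v_{2}  so sig = (4; 1,2)

Sorted signature multiset PRS(X):
[(2; 1), (2; 1), (3; —), (3; 1), (3; 1), (3; 1,1), (4; —), (4; 1), (4; 1,1), (4; 1,2)]
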